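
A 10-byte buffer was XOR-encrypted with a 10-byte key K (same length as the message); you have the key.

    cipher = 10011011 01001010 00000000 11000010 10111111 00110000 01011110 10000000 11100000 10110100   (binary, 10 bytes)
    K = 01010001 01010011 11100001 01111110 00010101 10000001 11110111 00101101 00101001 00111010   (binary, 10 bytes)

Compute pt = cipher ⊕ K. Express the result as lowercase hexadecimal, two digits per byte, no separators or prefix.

ca19e1bcaab1a9adc98e

9b ⊕ 51 = ca
4a ⊕ 53 = 19
00 ⊕ e1 = e1
c2 ⊕ 7e = bc
bf ⊕ 15 = aa
30 ⊕ 81 = b1
5e ⊕ f7 = a9
80 ⊕ 2d = ad
e0 ⊕ 29 = c9
b4 ⊕ 3a = 8e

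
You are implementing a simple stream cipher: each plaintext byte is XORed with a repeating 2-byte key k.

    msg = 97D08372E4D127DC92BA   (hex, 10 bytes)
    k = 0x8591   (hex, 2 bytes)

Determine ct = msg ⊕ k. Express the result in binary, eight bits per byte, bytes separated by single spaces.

The 2-byte key repeats, so the effective keystream is 85 91 85 91 85 91 85 91 85 91.
byte 0: 97 XOR 85 = 12
byte 1: d0 XOR 91 = 41
byte 2: 83 XOR 85 = 06
byte 3: 72 XOR 91 = e3
byte 4: e4 XOR 85 = 61
byte 5: d1 XOR 91 = 40
byte 6: 27 XOR 85 = a2
byte 7: dc XOR 91 = 4d
byte 8: 92 XOR 85 = 17
byte 9: ba XOR 91 = 2b

00010010 01000001 00000110 11100011 01100001 01000000 10100010 01001101 00010111 00101011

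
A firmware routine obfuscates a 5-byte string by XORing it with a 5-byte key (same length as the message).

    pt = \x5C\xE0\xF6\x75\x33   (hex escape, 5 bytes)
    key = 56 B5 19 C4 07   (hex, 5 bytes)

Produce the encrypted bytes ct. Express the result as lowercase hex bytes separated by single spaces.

0a 55 ef b1 34

XOR is its own inverse, so applying the key byte-wise gives the result directly.
5c XOR 56 = 0a
e0 XOR b5 = 55
f6 XOR 19 = ef
75 XOR c4 = b1
33 XOR 07 = 34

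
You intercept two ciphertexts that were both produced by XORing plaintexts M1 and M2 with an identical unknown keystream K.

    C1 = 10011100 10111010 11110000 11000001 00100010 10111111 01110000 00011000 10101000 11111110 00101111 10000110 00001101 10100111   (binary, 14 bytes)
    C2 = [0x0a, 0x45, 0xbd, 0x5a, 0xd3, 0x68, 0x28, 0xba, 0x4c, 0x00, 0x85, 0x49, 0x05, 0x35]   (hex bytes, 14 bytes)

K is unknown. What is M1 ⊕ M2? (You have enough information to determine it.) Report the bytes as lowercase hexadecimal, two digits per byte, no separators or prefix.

96ff4d9bf1d758a2e4feaacf0892

C1 ⊕ C2 = (M1 ⊕ K) ⊕ (M2 ⊕ K) = M1 ⊕ M2 — the shared key cancels under XOR.
byte 0: 156 ^  10 = 150
byte 1: 186 ^  69 = 255
byte 2: 240 ^ 189 =  77
byte 3: 193 ^  90 = 155
byte 4:  34 ^ 211 = 241
byte 5: 191 ^ 104 = 215
byte 6: 112 ^  40 =  88
byte 7:  24 ^ 186 = 162
byte 8: 168 ^  76 = 228
byte 9: 254 ^   0 = 254
byte 10:  47 ^ 133 = 170
byte 11: 134 ^  73 = 207
byte 12:  13 ^   5 =   8
byte 13: 167 ^  53 = 146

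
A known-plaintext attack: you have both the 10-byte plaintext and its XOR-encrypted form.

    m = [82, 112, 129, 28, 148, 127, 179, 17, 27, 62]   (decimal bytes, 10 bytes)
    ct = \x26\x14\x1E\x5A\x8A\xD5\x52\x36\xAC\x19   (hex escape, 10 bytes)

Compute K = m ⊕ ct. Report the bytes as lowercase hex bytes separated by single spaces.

Since ct = m ⊕ K, XORing both sides with m gives K = m ⊕ ct.
byte 0:  82 ⊕  38 = 116
byte 1: 112 ⊕  20 = 100
byte 2: 129 ⊕  30 = 159
byte 3:  28 ⊕  90 =  70
byte 4: 148 ⊕ 138 =  30
byte 5: 127 ⊕ 213 = 170
byte 6: 179 ⊕  82 = 225
byte 7:  17 ⊕  54 =  39
byte 8:  27 ⊕ 172 = 183
byte 9:  62 ⊕  25 =  39

74 64 9f 46 1e aa e1 27 b7 27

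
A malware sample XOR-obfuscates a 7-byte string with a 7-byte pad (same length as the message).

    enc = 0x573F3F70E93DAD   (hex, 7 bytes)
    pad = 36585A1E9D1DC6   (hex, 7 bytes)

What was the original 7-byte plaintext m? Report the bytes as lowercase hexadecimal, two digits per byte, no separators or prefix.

6167656e74206b

XOR is its own inverse, so applying the key byte-wise gives the result directly.
01010111 xor 00110110 = 01100001
00111111 xor 01011000 = 01100111
00111111 xor 01011010 = 01100101
01110000 xor 00011110 = 01101110
11101001 xor 10011101 = 01110100
00111101 xor 00011101 = 00100000
10101101 xor 11000110 = 01101011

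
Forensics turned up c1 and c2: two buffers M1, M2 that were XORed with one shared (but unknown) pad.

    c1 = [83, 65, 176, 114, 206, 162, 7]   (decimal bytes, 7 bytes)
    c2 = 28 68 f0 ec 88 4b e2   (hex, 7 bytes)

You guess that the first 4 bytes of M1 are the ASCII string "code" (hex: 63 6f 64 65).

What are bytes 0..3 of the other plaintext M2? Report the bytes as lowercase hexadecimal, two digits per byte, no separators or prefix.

First, c1 ⊕ c2 = (M1 ⊕ K) ⊕ (M2 ⊕ K) = M1 ⊕ M2, so the key drops out. Then M2 = (M1 ⊕ M2) ⊕ M1 over the first 4 bytes.
byte 0: (53 ^ 28) ^ 63 = 7b ^ 63 = 18
byte 1: (41 ^ 68) ^ 6f = 29 ^ 6f = 46
byte 2: (b0 ^ f0) ^ 64 = 40 ^ 64 = 24
byte 3: (72 ^ ec) ^ 65 = 9e ^ 65 = fb

184624fb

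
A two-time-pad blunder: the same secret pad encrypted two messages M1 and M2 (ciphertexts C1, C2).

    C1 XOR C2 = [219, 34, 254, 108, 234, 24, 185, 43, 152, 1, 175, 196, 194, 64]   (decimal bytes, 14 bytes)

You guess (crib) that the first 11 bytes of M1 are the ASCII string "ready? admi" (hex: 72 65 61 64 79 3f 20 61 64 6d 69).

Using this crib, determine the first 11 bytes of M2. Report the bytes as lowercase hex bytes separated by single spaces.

a9 47 9f 08 93 27 99 4a fc 6c c6

Since C1 ⊕ C2 = M1 ⊕ M2, XORing with the guessed M1 bytes yields the corresponding M2 bytes: M2 = (C1 ⊕ C2) ⊕ M1.
db ⊕ 72 = a9
22 ⊕ 65 = 47
fe ⊕ 61 = 9f
6c ⊕ 64 = 08
ea ⊕ 79 = 93
18 ⊕ 3f = 27
b9 ⊕ 20 = 99
2b ⊕ 61 = 4a
98 ⊕ 64 = fc
01 ⊕ 6d = 6c
af ⊕ 69 = c6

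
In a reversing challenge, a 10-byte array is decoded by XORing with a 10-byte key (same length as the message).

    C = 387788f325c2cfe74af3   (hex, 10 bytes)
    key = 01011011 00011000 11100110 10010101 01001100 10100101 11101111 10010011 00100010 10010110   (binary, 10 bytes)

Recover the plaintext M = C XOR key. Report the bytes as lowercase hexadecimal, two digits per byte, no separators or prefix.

636f6e66696720746865

XOR is its own inverse, so applying the key byte-wise gives the result directly.
 56 XOR  91 =  99
119 XOR  24 = 111
136 XOR 230 = 110
243 XOR 149 = 102
 37 XOR  76 = 105
194 XOR 165 = 103
207 XOR 239 =  32
231 XOR 147 = 116
 74 XOR  34 = 104
243 XOR 150 = 101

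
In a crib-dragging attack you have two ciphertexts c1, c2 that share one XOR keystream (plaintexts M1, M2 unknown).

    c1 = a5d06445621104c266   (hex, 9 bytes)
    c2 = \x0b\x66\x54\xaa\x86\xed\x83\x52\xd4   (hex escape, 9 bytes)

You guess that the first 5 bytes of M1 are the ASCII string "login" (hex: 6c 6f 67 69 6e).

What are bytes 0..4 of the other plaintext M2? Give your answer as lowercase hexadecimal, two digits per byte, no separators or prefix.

c2d957868a

First, c1 ⊕ c2 = (M1 ⊕ K) ⊕ (M2 ⊕ K) = M1 ⊕ M2, so the key drops out. Then M2 = (M1 ⊕ M2) ⊕ M1 over the first 5 bytes.
byte 0: (a5 ^ 0b) ^ 6c = ae ^ 6c = c2
byte 1: (d0 ^ 66) ^ 6f = b6 ^ 6f = d9
byte 2: (64 ^ 54) ^ 67 = 30 ^ 67 = 57
byte 3: (45 ^ aa) ^ 69 = ef ^ 69 = 86
byte 4: (62 ^ 86) ^ 6e = e4 ^ 6e = 8a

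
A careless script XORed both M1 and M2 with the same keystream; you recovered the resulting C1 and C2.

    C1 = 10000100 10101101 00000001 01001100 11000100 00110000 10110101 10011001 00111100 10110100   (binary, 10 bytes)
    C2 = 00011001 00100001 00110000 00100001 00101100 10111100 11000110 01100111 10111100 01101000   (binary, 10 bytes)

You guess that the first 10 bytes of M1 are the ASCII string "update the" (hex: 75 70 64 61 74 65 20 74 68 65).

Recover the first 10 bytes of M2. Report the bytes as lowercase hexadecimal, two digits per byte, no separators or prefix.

e8fc550c9ce9538ae8b9

First, C1 ⊕ C2 = (M1 ⊕ K) ⊕ (M2 ⊕ K) = M1 ⊕ M2, so the key drops out. Then M2 = (M1 ⊕ M2) ⊕ M1 over the first 10 bytes.
byte 0: (84 xor 19) xor 75 = 9d xor 75 = e8
byte 1: (ad xor 21) xor 70 = 8c xor 70 = fc
byte 2: (01 xor 30) xor 64 = 31 xor 64 = 55
byte 3: (4c xor 21) xor 61 = 6d xor 61 = 0c
byte 4: (c4 xor 2c) xor 74 = e8 xor 74 = 9c
byte 5: (30 xor bc) xor 65 = 8c xor 65 = e9
byte 6: (b5 xor c6) xor 20 = 73 xor 20 = 53
byte 7: (99 xor 67) xor 74 = fe xor 74 = 8a
byte 8: (3c xor bc) xor 68 = 80 xor 68 = e8
byte 9: (b4 xor 68) xor 65 = dc xor 65 = b9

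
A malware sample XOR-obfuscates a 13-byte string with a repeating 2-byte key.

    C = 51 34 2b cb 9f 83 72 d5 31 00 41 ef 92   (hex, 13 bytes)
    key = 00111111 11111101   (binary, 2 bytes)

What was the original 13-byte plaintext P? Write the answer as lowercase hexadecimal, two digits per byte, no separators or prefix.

The 2-byte key repeats, so the effective keystream is 3f fd 3f fd 3f fd 3f fd 3f fd 3f fd 3f.
byte 0: 51 ⊕ 3f = 6e
byte 1: 34 ⊕ fd = c9
byte 2: 2b ⊕ 3f = 14
byte 3: cb ⊕ fd = 36
byte 4: 9f ⊕ 3f = a0
byte 5: 83 ⊕ fd = 7e
byte 6: 72 ⊕ 3f = 4d
byte 7: d5 ⊕ fd = 28
byte 8: 31 ⊕ 3f = 0e
byte 9: 00 ⊕ fd = fd
byte 10: 41 ⊕ 3f = 7e
byte 11: ef ⊕ fd = 12
byte 12: 92 ⊕ 3f = ad

6ec91436a07e4d280efd7e12ad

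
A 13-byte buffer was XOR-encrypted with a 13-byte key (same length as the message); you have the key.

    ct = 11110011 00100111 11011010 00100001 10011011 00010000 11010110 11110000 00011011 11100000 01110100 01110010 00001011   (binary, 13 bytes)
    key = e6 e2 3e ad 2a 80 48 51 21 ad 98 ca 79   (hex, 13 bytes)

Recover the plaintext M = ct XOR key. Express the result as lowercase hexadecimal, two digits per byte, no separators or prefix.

XOR is its own inverse, so applying the key byte-wise gives the result directly.
243 XOR 230 =  21
 39 XOR 226 = 197
218 XOR  62 = 228
 33 XOR 173 = 140
155 XOR  42 = 177
 16 XOR 128 = 144
214 XOR  72 = 158
240 XOR  81 = 161
 27 XOR  33 =  58
224 XOR 173 =  77
116 XOR 152 = 236
114 XOR 202 = 184
 11 XOR 121 = 114

15c5e48cb1909ea13a4decb872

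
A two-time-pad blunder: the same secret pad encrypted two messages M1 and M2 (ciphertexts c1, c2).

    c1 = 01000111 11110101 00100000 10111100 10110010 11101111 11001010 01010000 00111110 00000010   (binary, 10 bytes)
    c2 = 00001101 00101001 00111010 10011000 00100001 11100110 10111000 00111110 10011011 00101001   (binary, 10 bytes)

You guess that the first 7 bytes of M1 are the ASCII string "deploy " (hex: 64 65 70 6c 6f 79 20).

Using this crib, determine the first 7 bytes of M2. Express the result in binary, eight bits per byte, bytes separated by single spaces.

00101110 10111001 01101010 01001000 11111100 01110000 01010010

First, c1 ⊕ c2 = (M1 ⊕ K) ⊕ (M2 ⊕ K) = M1 ⊕ M2, so the key drops out. Then M2 = (M1 ⊕ M2) ⊕ M1 over the first 7 bytes.
byte 0: (47 XOR 0d) XOR 64 = 4a XOR 64 = 2e
byte 1: (f5 XOR 29) XOR 65 = dc XOR 65 = b9
byte 2: (20 XOR 3a) XOR 70 = 1a XOR 70 = 6a
byte 3: (bc XOR 98) XOR 6c = 24 XOR 6c = 48
byte 4: (b2 XOR 21) XOR 6f = 93 XOR 6f = fc
byte 5: (ef XOR e6) XOR 79 = 09 XOR 79 = 70
byte 6: (ca XOR b8) XOR 20 = 72 XOR 20 = 52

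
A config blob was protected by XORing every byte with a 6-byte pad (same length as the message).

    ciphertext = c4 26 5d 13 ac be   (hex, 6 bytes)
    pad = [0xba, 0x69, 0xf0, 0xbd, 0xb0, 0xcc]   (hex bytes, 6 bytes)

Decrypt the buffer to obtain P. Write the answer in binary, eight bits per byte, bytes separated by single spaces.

01111110 01001111 10101101 10101110 00011100 01110010

XOR is its own inverse, so applying the key byte-wise gives the result directly.
byte 0: c4 xor ba = 7e
byte 1: 26 xor 69 = 4f
byte 2: 5d xor f0 = ad
byte 3: 13 xor bd = ae
byte 4: ac xor b0 = 1c
byte 5: be xor cc = 72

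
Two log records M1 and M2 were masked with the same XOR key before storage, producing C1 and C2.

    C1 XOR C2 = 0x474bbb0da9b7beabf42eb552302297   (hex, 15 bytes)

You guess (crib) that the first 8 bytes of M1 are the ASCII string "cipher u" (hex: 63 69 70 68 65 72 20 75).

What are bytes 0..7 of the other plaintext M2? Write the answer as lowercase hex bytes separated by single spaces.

Since C1 ⊕ C2 = M1 ⊕ M2, XORing with the guessed M1 bytes yields the corresponding M2 bytes: M2 = (C1 ⊕ C2) ⊕ M1.
47 xor 63 = 24
4b xor 69 = 22
bb xor 70 = cb
0d xor 68 = 65
a9 xor 65 = cc
b7 xor 72 = c5
be xor 20 = 9e
ab xor 75 = de

24 22 cb 65 cc c5 9e de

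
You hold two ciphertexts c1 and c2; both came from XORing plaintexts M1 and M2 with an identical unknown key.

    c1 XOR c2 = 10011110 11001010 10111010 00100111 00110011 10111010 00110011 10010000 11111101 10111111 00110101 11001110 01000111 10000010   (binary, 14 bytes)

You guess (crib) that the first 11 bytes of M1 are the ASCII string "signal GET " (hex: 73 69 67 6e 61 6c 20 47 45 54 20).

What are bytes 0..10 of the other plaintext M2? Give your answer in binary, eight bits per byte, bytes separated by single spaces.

11101101 10100011 11011101 01001001 01010010 11010110 00010011 11010111 10111000 11101011 00010101

Since c1 ⊕ c2 = M1 ⊕ M2, XORing with the guessed M1 bytes yields the corresponding M2 bytes: M2 = (c1 ⊕ c2) ⊕ M1.
9e xor 73 = ed
ca xor 69 = a3
ba xor 67 = dd
27 xor 6e = 49
33 xor 61 = 52
ba xor 6c = d6
33 xor 20 = 13
90 xor 47 = d7
fd xor 45 = b8
bf xor 54 = eb
35 xor 20 = 15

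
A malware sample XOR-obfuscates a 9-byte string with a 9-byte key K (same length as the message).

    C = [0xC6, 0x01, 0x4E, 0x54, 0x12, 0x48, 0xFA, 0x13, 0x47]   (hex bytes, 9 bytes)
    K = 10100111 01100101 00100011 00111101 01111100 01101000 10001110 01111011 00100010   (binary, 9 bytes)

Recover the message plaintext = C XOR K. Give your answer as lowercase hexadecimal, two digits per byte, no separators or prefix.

c6 XOR a7 = 61
01 XOR 65 = 64
4e XOR 23 = 6d
54 XOR 3d = 69
12 XOR 7c = 6e
48 XOR 68 = 20
fa XOR 8e = 74
13 XOR 7b = 68
47 XOR 22 = 65

61646d696e20746865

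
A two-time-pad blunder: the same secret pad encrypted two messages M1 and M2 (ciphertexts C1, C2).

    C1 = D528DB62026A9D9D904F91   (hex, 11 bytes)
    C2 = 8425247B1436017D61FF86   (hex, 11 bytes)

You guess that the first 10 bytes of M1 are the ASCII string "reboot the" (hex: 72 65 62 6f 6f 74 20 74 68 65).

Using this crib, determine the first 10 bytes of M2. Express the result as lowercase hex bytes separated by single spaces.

23 68 9d 76 79 28 bc 94 99 d5

First, C1 ⊕ C2 = (M1 ⊕ K) ⊕ (M2 ⊕ K) = M1 ⊕ M2, so the key drops out. Then M2 = (M1 ⊕ M2) ⊕ M1 over the first 10 bytes.
byte 0: (d5 ^ 84) ^ 72 = 51 ^ 72 = 23
byte 1: (28 ^ 25) ^ 65 = 0d ^ 65 = 68
byte 2: (db ^ 24) ^ 62 = ff ^ 62 = 9d
byte 3: (62 ^ 7b) ^ 6f = 19 ^ 6f = 76
byte 4: (02 ^ 14) ^ 6f = 16 ^ 6f = 79
byte 5: (6a ^ 36) ^ 74 = 5c ^ 74 = 28
byte 6: (9d ^ 01) ^ 20 = 9c ^ 20 = bc
byte 7: (9d ^ 7d) ^ 74 = e0 ^ 74 = 94
byte 8: (90 ^ 61) ^ 68 = f1 ^ 68 = 99
byte 9: (4f ^ ff) ^ 65 = b0 ^ 65 = d5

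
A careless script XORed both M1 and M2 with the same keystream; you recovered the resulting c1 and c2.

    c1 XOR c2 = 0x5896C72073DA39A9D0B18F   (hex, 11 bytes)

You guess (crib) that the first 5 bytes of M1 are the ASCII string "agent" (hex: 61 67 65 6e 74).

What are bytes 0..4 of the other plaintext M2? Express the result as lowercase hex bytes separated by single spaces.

Since c1 ⊕ c2 = M1 ⊕ M2, XORing with the guessed M1 bytes yields the corresponding M2 bytes: M2 = (c1 ⊕ c2) ⊕ M1.
58 xor 61 = 39
96 xor 67 = f1
c7 xor 65 = a2
20 xor 6e = 4e
73 xor 74 = 07

39 f1 a2 4e 07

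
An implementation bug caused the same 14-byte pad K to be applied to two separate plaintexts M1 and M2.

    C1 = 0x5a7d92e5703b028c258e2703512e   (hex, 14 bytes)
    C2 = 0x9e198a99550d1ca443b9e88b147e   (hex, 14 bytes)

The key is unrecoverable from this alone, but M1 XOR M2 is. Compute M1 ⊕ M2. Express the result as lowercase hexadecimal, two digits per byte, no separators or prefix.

C1 ⊕ C2 = (M1 ⊕ K) ⊕ (M2 ⊕ K) = M1 ⊕ M2 — the shared key cancels under XOR.
01011010 xor 10011110 = 11000100
01111101 xor 00011001 = 01100100
10010010 xor 10001010 = 00011000
11100101 xor 10011001 = 01111100
01110000 xor 01010101 = 00100101
00111011 xor 00001101 = 00110110
00000010 xor 00011100 = 00011110
10001100 xor 10100100 = 00101000
00100101 xor 01000011 = 01100110
10001110 xor 10111001 = 00110111
00100111 xor 11101000 = 11001111
00000011 xor 10001011 = 10001000
01010001 xor 00010100 = 01000101
00101110 xor 01111110 = 01010000

c464187c25361e286637cf884550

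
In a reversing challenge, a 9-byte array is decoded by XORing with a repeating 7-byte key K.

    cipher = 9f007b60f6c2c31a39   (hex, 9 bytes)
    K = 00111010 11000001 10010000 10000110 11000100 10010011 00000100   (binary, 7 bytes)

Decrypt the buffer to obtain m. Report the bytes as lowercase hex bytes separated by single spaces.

a5 c1 eb e6 32 51 c7 20 f8

The 7-byte key repeats, so the effective keystream is 3a c1 90 86 c4 93 04 3a c1.
byte 0: 10011111 ^ 00111010 = 10100101
byte 1: 00000000 ^ 11000001 = 11000001
byte 2: 01111011 ^ 10010000 = 11101011
byte 3: 01100000 ^ 10000110 = 11100110
byte 4: 11110110 ^ 11000100 = 00110010
byte 5: 11000010 ^ 10010011 = 01010001
byte 6: 11000011 ^ 00000100 = 11000111
byte 7: 00011010 ^ 00111010 = 00100000
byte 8: 00111001 ^ 11000001 = 11111000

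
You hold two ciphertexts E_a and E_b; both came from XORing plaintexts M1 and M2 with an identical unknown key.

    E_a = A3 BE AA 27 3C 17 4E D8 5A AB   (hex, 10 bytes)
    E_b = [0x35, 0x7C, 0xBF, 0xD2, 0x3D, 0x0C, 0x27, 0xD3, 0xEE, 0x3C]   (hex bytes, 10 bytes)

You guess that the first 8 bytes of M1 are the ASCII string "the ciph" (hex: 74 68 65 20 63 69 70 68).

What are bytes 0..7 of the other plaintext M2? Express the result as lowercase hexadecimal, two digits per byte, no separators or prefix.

First, E_a ⊕ E_b = (M1 ⊕ K) ⊕ (M2 ⊕ K) = M1 ⊕ M2, so the key drops out. Then M2 = (M1 ⊕ M2) ⊕ M1 over the first 8 bytes.
byte 0: (a3 ⊕ 35) ⊕ 74 = 96 ⊕ 74 = e2
byte 1: (be ⊕ 7c) ⊕ 68 = c2 ⊕ 68 = aa
byte 2: (aa ⊕ bf) ⊕ 65 = 15 ⊕ 65 = 70
byte 3: (27 ⊕ d2) ⊕ 20 = f5 ⊕ 20 = d5
byte 4: (3c ⊕ 3d) ⊕ 63 = 01 ⊕ 63 = 62
byte 5: (17 ⊕ 0c) ⊕ 69 = 1b ⊕ 69 = 72
byte 6: (4e ⊕ 27) ⊕ 70 = 69 ⊕ 70 = 19
byte 7: (d8 ⊕ d3) ⊕ 68 = 0b ⊕ 68 = 63

e2aa70d562721963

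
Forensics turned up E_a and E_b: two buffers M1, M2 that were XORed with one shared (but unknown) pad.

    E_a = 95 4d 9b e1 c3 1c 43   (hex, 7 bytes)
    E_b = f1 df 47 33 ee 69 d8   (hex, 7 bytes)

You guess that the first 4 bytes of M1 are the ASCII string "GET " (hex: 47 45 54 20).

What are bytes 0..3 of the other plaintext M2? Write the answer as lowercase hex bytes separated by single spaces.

23 d7 88 f2

First, E_a ⊕ E_b = (M1 ⊕ K) ⊕ (M2 ⊕ K) = M1 ⊕ M2, so the key drops out. Then M2 = (M1 ⊕ M2) ⊕ M1 over the first 4 bytes.
byte 0: (95 ⊕ f1) ⊕ 47 = 64 ⊕ 47 = 23
byte 1: (4d ⊕ df) ⊕ 45 = 92 ⊕ 45 = d7
byte 2: (9b ⊕ 47) ⊕ 54 = dc ⊕ 54 = 88
byte 3: (e1 ⊕ 33) ⊕ 20 = d2 ⊕ 20 = f2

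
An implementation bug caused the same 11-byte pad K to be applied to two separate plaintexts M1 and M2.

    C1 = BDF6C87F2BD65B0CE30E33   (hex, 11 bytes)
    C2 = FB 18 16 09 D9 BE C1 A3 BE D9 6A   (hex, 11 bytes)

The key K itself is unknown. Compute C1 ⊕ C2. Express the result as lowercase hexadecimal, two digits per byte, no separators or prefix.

C1 ⊕ C2 = (M1 ⊕ K) ⊕ (M2 ⊕ K) = M1 ⊕ M2 — the shared key cancels under XOR.
byte 0: bd XOR fb = 46
byte 1: f6 XOR 18 = ee
byte 2: c8 XOR 16 = de
byte 3: 7f XOR 09 = 76
byte 4: 2b XOR d9 = f2
byte 5: d6 XOR be = 68
byte 6: 5b XOR c1 = 9a
byte 7: 0c XOR a3 = af
byte 8: e3 XOR be = 5d
byte 9: 0e XOR d9 = d7
byte 10: 33 XOR 6a = 59

46eede76f2689aaf5dd759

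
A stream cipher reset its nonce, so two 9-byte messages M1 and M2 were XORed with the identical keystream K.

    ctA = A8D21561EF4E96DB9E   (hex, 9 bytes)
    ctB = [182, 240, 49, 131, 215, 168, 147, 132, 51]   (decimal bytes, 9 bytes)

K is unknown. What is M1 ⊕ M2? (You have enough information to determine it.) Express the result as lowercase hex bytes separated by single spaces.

ctA ⊕ ctB = (M1 ⊕ K) ⊕ (M2 ⊕ K) = M1 ⊕ M2 — the shared key cancels under XOR.
10101000 XOR 10110110 = 00011110
11010010 XOR 11110000 = 00100010
00010101 XOR 00110001 = 00100100
01100001 XOR 10000011 = 11100010
11101111 XOR 11010111 = 00111000
01001110 XOR 10101000 = 11100110
10010110 XOR 10010011 = 00000101
11011011 XOR 10000100 = 01011111
10011110 XOR 00110011 = 10101101

1e 22 24 e2 38 e6 05 5f ad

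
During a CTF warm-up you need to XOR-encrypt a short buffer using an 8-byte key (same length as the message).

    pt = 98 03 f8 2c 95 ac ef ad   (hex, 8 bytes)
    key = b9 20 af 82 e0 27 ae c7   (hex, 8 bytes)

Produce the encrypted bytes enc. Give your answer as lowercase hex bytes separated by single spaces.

21 23 57 ae 75 8b 41 6a

152 ^ 185 =  33
  3 ^  32 =  35
248 ^ 175 =  87
 44 ^ 130 = 174
149 ^ 224 = 117
172 ^  39 = 139
239 ^ 174 =  65
173 ^ 199 = 106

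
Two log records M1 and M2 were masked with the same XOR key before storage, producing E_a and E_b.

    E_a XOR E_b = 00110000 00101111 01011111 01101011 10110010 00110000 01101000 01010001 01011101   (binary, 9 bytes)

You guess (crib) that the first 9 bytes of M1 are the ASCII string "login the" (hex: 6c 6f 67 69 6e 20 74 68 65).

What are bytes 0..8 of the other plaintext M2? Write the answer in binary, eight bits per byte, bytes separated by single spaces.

01011100 01000000 00111000 00000010 11011100 00010000 00011100 00111001 00111000

Since E_a ⊕ E_b = M1 ⊕ M2, XORing with the guessed M1 bytes yields the corresponding M2 bytes: M2 = (E_a ⊕ E_b) ⊕ M1.
byte 0: 30 ⊕ 6c = 5c
byte 1: 2f ⊕ 6f = 40
byte 2: 5f ⊕ 67 = 38
byte 3: 6b ⊕ 69 = 02
byte 4: b2 ⊕ 6e = dc
byte 5: 30 ⊕ 20 = 10
byte 6: 68 ⊕ 74 = 1c
byte 7: 51 ⊕ 68 = 39
byte 8: 5d ⊕ 65 = 38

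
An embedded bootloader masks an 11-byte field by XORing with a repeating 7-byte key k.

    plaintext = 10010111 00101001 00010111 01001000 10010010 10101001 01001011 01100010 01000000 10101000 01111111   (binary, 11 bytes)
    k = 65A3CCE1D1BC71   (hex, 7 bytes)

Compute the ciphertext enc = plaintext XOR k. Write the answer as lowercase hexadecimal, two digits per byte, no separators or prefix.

The 7-byte key repeats, so the effective keystream is 65 a3 cc e1 d1 bc 71 65 a3 cc e1.
byte 0: 97 XOR 65 = f2
byte 1: 29 XOR a3 = 8a
byte 2: 17 XOR cc = db
byte 3: 48 XOR e1 = a9
byte 4: 92 XOR d1 = 43
byte 5: a9 XOR bc = 15
byte 6: 4b XOR 71 = 3a
byte 7: 62 XOR 65 = 07
byte 8: 40 XOR a3 = e3
byte 9: a8 XOR cc = 64
byte 10: 7f XOR e1 = 9e

f28adba943153a07e3649e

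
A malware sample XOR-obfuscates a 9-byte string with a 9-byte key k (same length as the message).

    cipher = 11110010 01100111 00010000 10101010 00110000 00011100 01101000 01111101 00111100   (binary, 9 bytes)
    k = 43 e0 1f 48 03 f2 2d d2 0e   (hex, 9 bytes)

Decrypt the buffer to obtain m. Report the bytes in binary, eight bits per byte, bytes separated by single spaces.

10110001 10000111 00001111 11100010 00110011 11101110 01000101 10101111 00110010

XOR is its own inverse, so applying the key byte-wise gives the result directly.
byte 0: 242 ^  67 = 177
byte 1: 103 ^ 224 = 135
byte 2:  16 ^  31 =  15
byte 3: 170 ^  72 = 226
byte 4:  48 ^   3 =  51
byte 5:  28 ^ 242 = 238
byte 6: 104 ^  45 =  69
byte 7: 125 ^ 210 = 175
byte 8:  60 ^  14 =  50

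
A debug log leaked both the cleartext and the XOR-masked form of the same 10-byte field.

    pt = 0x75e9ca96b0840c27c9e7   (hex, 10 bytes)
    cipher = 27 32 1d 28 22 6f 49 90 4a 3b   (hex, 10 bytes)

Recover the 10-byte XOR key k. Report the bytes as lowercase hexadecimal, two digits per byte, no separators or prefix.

52dbd7be92eb45b783dc

Since cipher = pt ⊕ k, XORing both sides with pt gives k = pt ⊕ cipher.
01110101 XOR 00100111 = 01010010
11101001 XOR 00110010 = 11011011
11001010 XOR 00011101 = 11010111
10010110 XOR 00101000 = 10111110
10110000 XOR 00100010 = 10010010
10000100 XOR 01101111 = 11101011
00001100 XOR 01001001 = 01000101
00100111 XOR 10010000 = 10110111
11001001 XOR 01001010 = 10000011
11100111 XOR 00111011 = 11011100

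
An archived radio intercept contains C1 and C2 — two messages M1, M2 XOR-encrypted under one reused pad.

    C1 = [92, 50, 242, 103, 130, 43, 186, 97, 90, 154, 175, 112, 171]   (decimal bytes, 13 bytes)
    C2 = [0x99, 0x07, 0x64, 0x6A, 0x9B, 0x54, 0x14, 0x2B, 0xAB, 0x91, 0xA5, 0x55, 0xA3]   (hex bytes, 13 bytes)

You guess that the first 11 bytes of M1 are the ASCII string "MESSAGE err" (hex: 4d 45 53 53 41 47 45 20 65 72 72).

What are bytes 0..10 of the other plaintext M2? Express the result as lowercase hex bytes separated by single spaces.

88 70 c5 5e 58 38 eb 6a 94 79 78

First, C1 ⊕ C2 = (M1 ⊕ K) ⊕ (M2 ⊕ K) = M1 ⊕ M2, so the key drops out. Then M2 = (M1 ⊕ M2) ⊕ M1 over the first 11 bytes.
byte 0: (5c ^ 99) ^ 4d = c5 ^ 4d = 88
byte 1: (32 ^ 07) ^ 45 = 35 ^ 45 = 70
byte 2: (f2 ^ 64) ^ 53 = 96 ^ 53 = c5
byte 3: (67 ^ 6a) ^ 53 = 0d ^ 53 = 5e
byte 4: (82 ^ 9b) ^ 41 = 19 ^ 41 = 58
byte 5: (2b ^ 54) ^ 47 = 7f ^ 47 = 38
byte 6: (ba ^ 14) ^ 45 = ae ^ 45 = eb
byte 7: (61 ^ 2b) ^ 20 = 4a ^ 20 = 6a
byte 8: (5a ^ ab) ^ 65 = f1 ^ 65 = 94
byte 9: (9a ^ 91) ^ 72 = 0b ^ 72 = 79
byte 10: (af ^ a5) ^ 72 = 0a ^ 72 = 78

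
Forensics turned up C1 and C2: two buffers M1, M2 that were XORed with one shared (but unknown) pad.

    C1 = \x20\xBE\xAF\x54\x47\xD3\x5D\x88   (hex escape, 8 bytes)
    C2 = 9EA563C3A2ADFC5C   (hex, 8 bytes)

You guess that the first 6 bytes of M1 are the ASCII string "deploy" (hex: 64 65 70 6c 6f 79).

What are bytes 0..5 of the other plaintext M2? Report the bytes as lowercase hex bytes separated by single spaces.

da 7e bc fb 8a 07

First, C1 ⊕ C2 = (M1 ⊕ K) ⊕ (M2 ⊕ K) = M1 ⊕ M2, so the key drops out. Then M2 = (M1 ⊕ M2) ⊕ M1 over the first 6 bytes.
byte 0: (20 xor 9e) xor 64 = be xor 64 = da
byte 1: (be xor a5) xor 65 = 1b xor 65 = 7e
byte 2: (af xor 63) xor 70 = cc xor 70 = bc
byte 3: (54 xor c3) xor 6c = 97 xor 6c = fb
byte 4: (47 xor a2) xor 6f = e5 xor 6f = 8a
byte 5: (d3 xor ad) xor 79 = 7e xor 79 = 07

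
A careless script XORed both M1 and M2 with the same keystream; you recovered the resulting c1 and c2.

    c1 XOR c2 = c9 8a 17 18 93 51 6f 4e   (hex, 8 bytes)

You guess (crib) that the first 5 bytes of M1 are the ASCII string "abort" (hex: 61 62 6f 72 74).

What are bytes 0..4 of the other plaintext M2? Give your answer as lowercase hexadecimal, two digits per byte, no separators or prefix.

Since c1 ⊕ c2 = M1 ⊕ M2, XORing with the guessed M1 bytes yields the corresponding M2 bytes: M2 = (c1 ⊕ c2) ⊕ M1.
c9 ^ 61 = a8
8a ^ 62 = e8
17 ^ 6f = 78
18 ^ 72 = 6a
93 ^ 74 = e7

a8e8786ae7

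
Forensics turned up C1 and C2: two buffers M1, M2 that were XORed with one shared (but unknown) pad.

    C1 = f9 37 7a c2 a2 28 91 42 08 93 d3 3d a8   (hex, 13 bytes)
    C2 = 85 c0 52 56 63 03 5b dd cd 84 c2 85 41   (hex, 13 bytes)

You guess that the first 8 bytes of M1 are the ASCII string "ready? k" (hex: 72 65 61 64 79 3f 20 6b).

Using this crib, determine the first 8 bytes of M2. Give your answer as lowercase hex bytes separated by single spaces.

First, C1 ⊕ C2 = (M1 ⊕ K) ⊕ (M2 ⊕ K) = M1 ⊕ M2, so the key drops out. Then M2 = (M1 ⊕ M2) ⊕ M1 over the first 8 bytes.
byte 0: (f9 XOR 85) XOR 72 = 7c XOR 72 = 0e
byte 1: (37 XOR c0) XOR 65 = f7 XOR 65 = 92
byte 2: (7a XOR 52) XOR 61 = 28 XOR 61 = 49
byte 3: (c2 XOR 56) XOR 64 = 94 XOR 64 = f0
byte 4: (a2 XOR 63) XOR 79 = c1 XOR 79 = b8
byte 5: (28 XOR 03) XOR 3f = 2b XOR 3f = 14
byte 6: (91 XOR 5b) XOR 20 = ca XOR 20 = ea
byte 7: (42 XOR dd) XOR 6b = 9f XOR 6b = f4

0e 92 49 f0 b8 14 ea f4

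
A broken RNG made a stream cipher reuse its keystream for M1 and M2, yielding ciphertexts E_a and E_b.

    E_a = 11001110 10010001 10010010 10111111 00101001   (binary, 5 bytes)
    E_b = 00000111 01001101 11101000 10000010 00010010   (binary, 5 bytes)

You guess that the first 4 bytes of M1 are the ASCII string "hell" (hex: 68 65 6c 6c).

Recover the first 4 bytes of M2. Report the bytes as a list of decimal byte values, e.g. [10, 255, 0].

[161, 185, 22, 81]

First, E_a ⊕ E_b = (M1 ⊕ K) ⊕ (M2 ⊕ K) = M1 ⊕ M2, so the key drops out. Then M2 = (M1 ⊕ M2) ⊕ M1 over the first 4 bytes.
byte 0: (ce xor 07) xor 68 = c9 xor 68 = a1
byte 1: (91 xor 4d) xor 65 = dc xor 65 = b9
byte 2: (92 xor e8) xor 6c = 7a xor 6c = 16
byte 3: (bf xor 82) xor 6c = 3d xor 6c = 51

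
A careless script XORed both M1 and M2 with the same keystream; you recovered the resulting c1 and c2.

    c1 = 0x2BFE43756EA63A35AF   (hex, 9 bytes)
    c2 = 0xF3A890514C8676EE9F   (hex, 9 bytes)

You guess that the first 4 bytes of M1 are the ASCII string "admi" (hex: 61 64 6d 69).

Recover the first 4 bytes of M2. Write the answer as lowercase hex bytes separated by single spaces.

First, c1 ⊕ c2 = (M1 ⊕ K) ⊕ (M2 ⊕ K) = M1 ⊕ M2, so the key drops out. Then M2 = (M1 ⊕ M2) ⊕ M1 over the first 4 bytes.
byte 0: (2b ⊕ f3) ⊕ 61 = d8 ⊕ 61 = b9
byte 1: (fe ⊕ a8) ⊕ 64 = 56 ⊕ 64 = 32
byte 2: (43 ⊕ 90) ⊕ 6d = d3 ⊕ 6d = be
byte 3: (75 ⊕ 51) ⊕ 69 = 24 ⊕ 69 = 4d

b9 32 be 4d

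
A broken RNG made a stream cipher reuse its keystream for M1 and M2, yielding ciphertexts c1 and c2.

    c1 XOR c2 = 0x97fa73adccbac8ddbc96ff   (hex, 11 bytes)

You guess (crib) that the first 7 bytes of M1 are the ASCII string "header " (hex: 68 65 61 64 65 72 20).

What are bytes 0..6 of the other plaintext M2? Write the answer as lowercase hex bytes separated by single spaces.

Since c1 ⊕ c2 = M1 ⊕ M2, XORing with the guessed M1 bytes yields the corresponding M2 bytes: M2 = (c1 ⊕ c2) ⊕ M1.
97 ⊕ 68 = ff
fa ⊕ 65 = 9f
73 ⊕ 61 = 12
ad ⊕ 64 = c9
cc ⊕ 65 = a9
ba ⊕ 72 = c8
c8 ⊕ 20 = e8

ff 9f 12 c9 a9 c8 e8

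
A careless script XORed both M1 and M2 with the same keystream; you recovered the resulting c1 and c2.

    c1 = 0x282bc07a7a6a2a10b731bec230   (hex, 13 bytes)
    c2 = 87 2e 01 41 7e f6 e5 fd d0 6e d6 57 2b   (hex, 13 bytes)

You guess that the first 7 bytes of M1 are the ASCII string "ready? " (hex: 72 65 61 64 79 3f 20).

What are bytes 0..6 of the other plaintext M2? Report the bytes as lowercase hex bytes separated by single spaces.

dd 60 a0 5f 7d a3 ef

First, c1 ⊕ c2 = (M1 ⊕ K) ⊕ (M2 ⊕ K) = M1 ⊕ M2, so the key drops out. Then M2 = (M1 ⊕ M2) ⊕ M1 over the first 7 bytes.
byte 0: (28 ⊕ 87) ⊕ 72 = af ⊕ 72 = dd
byte 1: (2b ⊕ 2e) ⊕ 65 = 05 ⊕ 65 = 60
byte 2: (c0 ⊕ 01) ⊕ 61 = c1 ⊕ 61 = a0
byte 3: (7a ⊕ 41) ⊕ 64 = 3b ⊕ 64 = 5f
byte 4: (7a ⊕ 7e) ⊕ 79 = 04 ⊕ 79 = 7d
byte 5: (6a ⊕ f6) ⊕ 3f = 9c ⊕ 3f = a3
byte 6: (2a ⊕ e5) ⊕ 20 = cf ⊕ 20 = ef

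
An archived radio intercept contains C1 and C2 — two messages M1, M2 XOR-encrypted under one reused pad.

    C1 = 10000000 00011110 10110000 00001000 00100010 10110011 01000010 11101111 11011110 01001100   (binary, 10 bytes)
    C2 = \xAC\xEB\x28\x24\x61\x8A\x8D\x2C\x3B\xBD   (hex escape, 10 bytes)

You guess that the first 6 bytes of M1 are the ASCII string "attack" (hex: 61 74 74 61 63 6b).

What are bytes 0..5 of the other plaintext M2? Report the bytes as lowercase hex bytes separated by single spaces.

First, C1 ⊕ C2 = (M1 ⊕ K) ⊕ (M2 ⊕ K) = M1 ⊕ M2, so the key drops out. Then M2 = (M1 ⊕ M2) ⊕ M1 over the first 6 bytes.
byte 0: (80 XOR ac) XOR 61 = 2c XOR 61 = 4d
byte 1: (1e XOR eb) XOR 74 = f5 XOR 74 = 81
byte 2: (b0 XOR 28) XOR 74 = 98 XOR 74 = ec
byte 3: (08 XOR 24) XOR 61 = 2c XOR 61 = 4d
byte 4: (22 XOR 61) XOR 63 = 43 XOR 63 = 20
byte 5: (b3 XOR 8a) XOR 6b = 39 XOR 6b = 52

4d 81 ec 4d 20 52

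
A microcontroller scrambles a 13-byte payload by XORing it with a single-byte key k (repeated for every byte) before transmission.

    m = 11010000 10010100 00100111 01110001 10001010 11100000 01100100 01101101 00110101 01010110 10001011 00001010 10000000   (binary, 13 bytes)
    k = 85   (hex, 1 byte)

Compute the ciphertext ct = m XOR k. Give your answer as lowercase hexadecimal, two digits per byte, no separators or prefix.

The 1-byte key repeats, so the effective keystream is 85 85 85 85 85 85 85 85 85 85 85 85 85.
byte 0: 208 xor 133 =  85
byte 1: 148 xor 133 =  17
byte 2:  39 xor 133 = 162
byte 3: 113 xor 133 = 244
byte 4: 138 xor 133 =  15
byte 5: 224 xor 133 = 101
byte 6: 100 xor 133 = 225
byte 7: 109 xor 133 = 232
byte 8:  53 xor 133 = 176
byte 9:  86 xor 133 = 211
byte 10: 139 xor 133 =  14
byte 11:  10 xor 133 = 143
byte 12: 128 xor 133 =   5

5511a2f40f65e1e8b0d30e8f05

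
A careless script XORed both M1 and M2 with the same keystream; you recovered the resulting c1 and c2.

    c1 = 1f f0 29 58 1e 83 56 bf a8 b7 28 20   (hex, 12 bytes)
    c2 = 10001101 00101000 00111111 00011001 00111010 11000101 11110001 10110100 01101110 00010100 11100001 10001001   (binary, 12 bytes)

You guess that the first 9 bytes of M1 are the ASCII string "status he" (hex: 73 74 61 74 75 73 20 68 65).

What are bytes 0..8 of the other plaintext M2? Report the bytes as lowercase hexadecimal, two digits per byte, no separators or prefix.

e1ac773551358763a3

First, c1 ⊕ c2 = (M1 ⊕ K) ⊕ (M2 ⊕ K) = M1 ⊕ M2, so the key drops out. Then M2 = (M1 ⊕ M2) ⊕ M1 over the first 9 bytes.
byte 0: (1f XOR 8d) XOR 73 = 92 XOR 73 = e1
byte 1: (f0 XOR 28) XOR 74 = d8 XOR 74 = ac
byte 2: (29 XOR 3f) XOR 61 = 16 XOR 61 = 77
byte 3: (58 XOR 19) XOR 74 = 41 XOR 74 = 35
byte 4: (1e XOR 3a) XOR 75 = 24 XOR 75 = 51
byte 5: (83 XOR c5) XOR 73 = 46 XOR 73 = 35
byte 6: (56 XOR f1) XOR 20 = a7 XOR 20 = 87
byte 7: (bf XOR b4) XOR 68 = 0b XOR 68 = 63
byte 8: (a8 XOR 6e) XOR 65 = c6 XOR 65 = a3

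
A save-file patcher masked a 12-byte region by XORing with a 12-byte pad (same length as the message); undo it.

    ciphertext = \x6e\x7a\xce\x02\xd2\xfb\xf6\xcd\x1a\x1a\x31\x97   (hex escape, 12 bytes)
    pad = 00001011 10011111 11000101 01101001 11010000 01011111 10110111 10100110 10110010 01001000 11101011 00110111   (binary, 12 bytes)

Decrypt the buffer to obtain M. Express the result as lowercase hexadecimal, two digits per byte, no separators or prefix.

65e50b6b02a4416ba852daa0

6e ⊕ 0b = 65
7a ⊕ 9f = e5
ce ⊕ c5 = 0b
02 ⊕ 69 = 6b
d2 ⊕ d0 = 02
fb ⊕ 5f = a4
f6 ⊕ b7 = 41
cd ⊕ a6 = 6b
1a ⊕ b2 = a8
1a ⊕ 48 = 52
31 ⊕ eb = da
97 ⊕ 37 = a0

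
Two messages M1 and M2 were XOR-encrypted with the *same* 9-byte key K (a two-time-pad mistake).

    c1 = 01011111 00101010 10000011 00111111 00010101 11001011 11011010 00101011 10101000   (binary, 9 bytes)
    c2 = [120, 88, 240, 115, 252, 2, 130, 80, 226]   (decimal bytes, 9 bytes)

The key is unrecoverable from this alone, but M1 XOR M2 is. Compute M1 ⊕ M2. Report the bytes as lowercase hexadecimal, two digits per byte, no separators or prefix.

c1 ⊕ c2 = (M1 ⊕ K) ⊕ (M2 ⊕ K) = M1 ⊕ M2 — the shared key cancels under XOR.
5f ⊕ 78 = 27
2a ⊕ 58 = 72
83 ⊕ f0 = 73
3f ⊕ 73 = 4c
15 ⊕ fc = e9
cb ⊕ 02 = c9
da ⊕ 82 = 58
2b ⊕ 50 = 7b
a8 ⊕ e2 = 4a

2772734ce9c9587b4a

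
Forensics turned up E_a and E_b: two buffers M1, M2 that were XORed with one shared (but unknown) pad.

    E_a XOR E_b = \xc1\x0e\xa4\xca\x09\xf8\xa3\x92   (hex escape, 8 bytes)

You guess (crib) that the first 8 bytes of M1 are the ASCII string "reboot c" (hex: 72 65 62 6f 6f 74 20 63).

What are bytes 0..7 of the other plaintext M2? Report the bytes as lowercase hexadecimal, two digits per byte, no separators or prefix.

b36bc6a5668c83f1

Since E_a ⊕ E_b = M1 ⊕ M2, XORing with the guessed M1 bytes yields the corresponding M2 bytes: M2 = (E_a ⊕ E_b) ⊕ M1.
c1 ⊕ 72 = b3
0e ⊕ 65 = 6b
a4 ⊕ 62 = c6
ca ⊕ 6f = a5
09 ⊕ 6f = 66
f8 ⊕ 74 = 8c
a3 ⊕ 20 = 83
92 ⊕ 63 = f1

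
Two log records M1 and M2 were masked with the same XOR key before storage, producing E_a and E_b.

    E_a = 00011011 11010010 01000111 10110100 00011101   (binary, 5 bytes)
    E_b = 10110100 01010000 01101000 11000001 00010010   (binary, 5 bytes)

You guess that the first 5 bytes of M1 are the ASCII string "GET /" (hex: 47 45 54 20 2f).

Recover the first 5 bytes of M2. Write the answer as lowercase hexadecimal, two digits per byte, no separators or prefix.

First, E_a ⊕ E_b = (M1 ⊕ K) ⊕ (M2 ⊕ K) = M1 ⊕ M2, so the key drops out. Then M2 = (M1 ⊕ M2) ⊕ M1 over the first 5 bytes.
byte 0: (1b ^ b4) ^ 47 = af ^ 47 = e8
byte 1: (d2 ^ 50) ^ 45 = 82 ^ 45 = c7
byte 2: (47 ^ 68) ^ 54 = 2f ^ 54 = 7b
byte 3: (b4 ^ c1) ^ 20 = 75 ^ 20 = 55
byte 4: (1d ^ 12) ^ 2f = 0f ^ 2f = 20

e8c77b5520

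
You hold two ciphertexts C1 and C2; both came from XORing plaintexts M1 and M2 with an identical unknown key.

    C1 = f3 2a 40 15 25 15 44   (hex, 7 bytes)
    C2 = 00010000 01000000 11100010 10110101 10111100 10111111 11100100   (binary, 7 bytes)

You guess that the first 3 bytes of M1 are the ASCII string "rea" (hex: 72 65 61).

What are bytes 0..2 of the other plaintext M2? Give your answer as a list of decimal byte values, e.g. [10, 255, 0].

First, C1 ⊕ C2 = (M1 ⊕ K) ⊕ (M2 ⊕ K) = M1 ⊕ M2, so the key drops out. Then M2 = (M1 ⊕ M2) ⊕ M1 over the first 3 bytes.
byte 0: (f3 XOR 10) XOR 72 = e3 XOR 72 = 91
byte 1: (2a XOR 40) XOR 65 = 6a XOR 65 = 0f
byte 2: (40 XOR e2) XOR 61 = a2 XOR 61 = c3

[145, 15, 195]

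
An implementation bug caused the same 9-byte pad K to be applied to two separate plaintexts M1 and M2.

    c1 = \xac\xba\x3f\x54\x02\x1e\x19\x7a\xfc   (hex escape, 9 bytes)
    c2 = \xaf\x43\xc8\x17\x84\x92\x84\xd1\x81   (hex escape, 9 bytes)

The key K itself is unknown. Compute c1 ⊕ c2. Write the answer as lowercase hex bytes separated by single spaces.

c1 ⊕ c2 = (M1 ⊕ K) ⊕ (M2 ⊕ K) = M1 ⊕ M2 — the shared key cancels under XOR.
172 XOR 175 =   3
186 XOR  67 = 249
 63 XOR 200 = 247
 84 XOR  23 =  67
  2 XOR 132 = 134
 30 XOR 146 = 140
 25 XOR 132 = 157
122 XOR 209 = 171
252 XOR 129 = 125

03 f9 f7 43 86 8c 9d ab 7d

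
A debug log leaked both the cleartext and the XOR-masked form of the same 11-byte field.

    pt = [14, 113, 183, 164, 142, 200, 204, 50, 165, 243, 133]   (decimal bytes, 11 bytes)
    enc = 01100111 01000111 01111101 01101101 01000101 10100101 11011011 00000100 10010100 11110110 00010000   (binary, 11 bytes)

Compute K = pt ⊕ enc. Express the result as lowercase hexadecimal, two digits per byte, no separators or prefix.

6936cac9cb6d1736310595

Since enc = pt ⊕ K, XORing both sides with pt gives K = pt ⊕ enc.
0e ⊕ 67 = 69
71 ⊕ 47 = 36
b7 ⊕ 7d = ca
a4 ⊕ 6d = c9
8e ⊕ 45 = cb
c8 ⊕ a5 = 6d
cc ⊕ db = 17
32 ⊕ 04 = 36
a5 ⊕ 94 = 31
f3 ⊕ f6 = 05
85 ⊕ 10 = 95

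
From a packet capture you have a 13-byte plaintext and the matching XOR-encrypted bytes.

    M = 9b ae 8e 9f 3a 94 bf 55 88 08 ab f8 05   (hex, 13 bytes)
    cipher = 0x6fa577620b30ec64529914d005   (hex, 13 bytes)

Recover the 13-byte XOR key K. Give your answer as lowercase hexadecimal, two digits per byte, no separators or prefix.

Since cipher = M ⊕ K, XORing both sides with M gives K = M ⊕ cipher.
10011011 ^ 01101111 = 11110100
10101110 ^ 10100101 = 00001011
10001110 ^ 01110111 = 11111001
10011111 ^ 01100010 = 11111101
00111010 ^ 00001011 = 00110001
10010100 ^ 00110000 = 10100100
10111111 ^ 11101100 = 01010011
01010101 ^ 01100100 = 00110001
10001000 ^ 01010010 = 11011010
00001000 ^ 10011001 = 10010001
10101011 ^ 00010100 = 10111111
11111000 ^ 11010000 = 00101000
00000101 ^ 00000101 = 00000000

f40bf9fd31a45331da91bf2800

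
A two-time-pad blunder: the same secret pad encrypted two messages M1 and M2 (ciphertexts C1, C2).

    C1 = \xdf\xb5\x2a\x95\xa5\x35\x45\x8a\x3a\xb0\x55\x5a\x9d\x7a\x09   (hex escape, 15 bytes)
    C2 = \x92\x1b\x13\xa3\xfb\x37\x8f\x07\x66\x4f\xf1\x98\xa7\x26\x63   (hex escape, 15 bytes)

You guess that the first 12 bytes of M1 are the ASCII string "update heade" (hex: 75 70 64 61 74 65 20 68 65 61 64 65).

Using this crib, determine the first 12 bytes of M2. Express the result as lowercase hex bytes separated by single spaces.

First, C1 ⊕ C2 = (M1 ⊕ K) ⊕ (M2 ⊕ K) = M1 ⊕ M2, so the key drops out. Then M2 = (M1 ⊕ M2) ⊕ M1 over the first 12 bytes.
byte 0: (df xor 92) xor 75 = 4d xor 75 = 38
byte 1: (b5 xor 1b) xor 70 = ae xor 70 = de
byte 2: (2a xor 13) xor 64 = 39 xor 64 = 5d
byte 3: (95 xor a3) xor 61 = 36 xor 61 = 57
byte 4: (a5 xor fb) xor 74 = 5e xor 74 = 2a
byte 5: (35 xor 37) xor 65 = 02 xor 65 = 67
byte 6: (45 xor 8f) xor 20 = ca xor 20 = ea
byte 7: (8a xor 07) xor 68 = 8d xor 68 = e5
byte 8: (3a xor 66) xor 65 = 5c xor 65 = 39
byte 9: (b0 xor 4f) xor 61 = ff xor 61 = 9e
byte 10: (55 xor f1) xor 64 = a4 xor 64 = c0
byte 11: (5a xor 98) xor 65 = c2 xor 65 = a7

38 de 5d 57 2a 67 ea e5 39 9e c0 a7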